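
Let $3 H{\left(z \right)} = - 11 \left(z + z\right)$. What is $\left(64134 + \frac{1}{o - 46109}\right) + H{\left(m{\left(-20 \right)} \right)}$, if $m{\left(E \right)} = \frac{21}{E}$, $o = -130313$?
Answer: $\frac{28290017491}{441055} \approx 64142.0$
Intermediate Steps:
$H{\left(z \right)} = - \frac{22 z}{3}$ ($H{\left(z \right)} = \frac{\left(-11\right) \left(z + z\right)}{3} = \frac{\left(-11\right) 2 z}{3} = \frac{\left(-22\right) z}{3} = - \frac{22 z}{3}$)
$\left(64134 + \frac{1}{o - 46109}\right) + H{\left(m{\left(-20 \right)} \right)} = \left(64134 + \frac{1}{-130313 - 46109}\right) - \frac{22 \frac{21}{-20}}{3} = \left(64134 + \frac{1}{-176422}\right) - \frac{22 \cdot 21 \left(- \frac{1}{20}\right)}{3} = \left(64134 - \frac{1}{176422}\right) - - \frac{77}{10} = \frac{11314648547}{176422} + \frac{77}{10} = \frac{28290017491}{441055}$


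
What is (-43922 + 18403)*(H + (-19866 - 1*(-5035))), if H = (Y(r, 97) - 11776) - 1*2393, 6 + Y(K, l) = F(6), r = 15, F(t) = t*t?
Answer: 739285430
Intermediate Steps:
F(t) = t**2
Y(K, l) = 30 (Y(K, l) = -6 + 6**2 = -6 + 36 = 30)
H = -14139 (H = (30 - 11776) - 1*2393 = -11746 - 2393 = -14139)
(-43922 + 18403)*(H + (-19866 - 1*(-5035))) = (-43922 + 18403)*(-14139 + (-19866 - 1*(-5035))) = -25519*(-14139 + (-19866 + 5035)) = -25519*(-14139 - 14831) = -25519*(-28970) = 739285430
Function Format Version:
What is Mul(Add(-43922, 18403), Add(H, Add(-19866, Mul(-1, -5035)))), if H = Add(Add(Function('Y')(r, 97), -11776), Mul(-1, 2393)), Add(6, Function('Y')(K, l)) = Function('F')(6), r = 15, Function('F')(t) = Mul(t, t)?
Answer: 739285430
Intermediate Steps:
Function('F')(t) = Pow(t, 2)
Function('Y')(K, l) = 30 (Function('Y')(K, l) = Add(-6, Pow(6, 2)) = Add(-6, 36) = 30)
H = -14139 (H = Add(Add(30, -11776), Mul(-1, 2393)) = Add(-11746, -2393) = -14139)
Mul(Add(-43922, 18403), Add(H, Add(-19866, Mul(-1, -5035)))) = Mul(Add(-43922, 18403), Add(-14139, Add(-19866, Mul(-1, -5035)))) = Mul(-25519, Add(-14139, Add(-19866, 5035))) = Mul(-25519, Add(-14139, -14831)) = Mul(-25519, -28970) = 739285430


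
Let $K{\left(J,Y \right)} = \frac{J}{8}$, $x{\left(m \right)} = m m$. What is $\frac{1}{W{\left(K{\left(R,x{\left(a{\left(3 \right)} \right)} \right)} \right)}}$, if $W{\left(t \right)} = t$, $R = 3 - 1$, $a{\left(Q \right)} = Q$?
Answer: $4$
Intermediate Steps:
$x{\left(m \right)} = m^{2}$
$R = 2$
$K{\left(J,Y \right)} = \frac{J}{8}$ ($K{\left(J,Y \right)} = J \frac{1}{8} = \frac{J}{8}$)
$\frac{1}{W{\left(K{\left(R,x{\left(a{\left(3 \right)} \right)} \right)} \right)}} = \frac{1}{\frac{1}{8} \cdot 2} = \frac{1}{\frac{1}{4}} = 4$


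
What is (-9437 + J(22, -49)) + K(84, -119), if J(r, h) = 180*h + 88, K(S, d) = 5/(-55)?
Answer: -199860/11 ≈ -18169.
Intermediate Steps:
K(S, d) = -1/11 (K(S, d) = 5*(-1/55) = -1/11)
J(r, h) = 88 + 180*h
(-9437 + J(22, -49)) + K(84, -119) = (-9437 + (88 + 180*(-49))) - 1/11 = (-9437 + (88 - 8820)) - 1/11 = (-9437 - 8732) - 1/11 = -18169 - 1/11 = -199860/11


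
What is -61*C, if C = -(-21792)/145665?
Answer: -443104/48555 ≈ -9.1258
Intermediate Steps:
C = 7264/48555 (C = -(-21792)/145665 = -1*(-7264/48555) = 7264/48555 ≈ 0.14960)
-61*C = -61*7264/48555 = -443104/48555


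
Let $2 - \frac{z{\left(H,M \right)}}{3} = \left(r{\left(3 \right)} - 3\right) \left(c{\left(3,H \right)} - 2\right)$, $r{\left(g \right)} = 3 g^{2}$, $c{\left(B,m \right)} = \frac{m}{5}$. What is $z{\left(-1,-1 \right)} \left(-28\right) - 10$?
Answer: $- \frac{23066}{5} \approx -4613.2$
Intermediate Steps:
$c{\left(B,m \right)} = \frac{m}{5}$ ($c{\left(B,m \right)} = m \frac{1}{5} = \frac{m}{5}$)
$z{\left(H,M \right)} = 150 - \frac{72 H}{5}$ ($z{\left(H,M \right)} = 6 - 3 \left(3 \cdot 3^{2} - 3\right) \left(\frac{H}{5} - 2\right) = 6 - 3 \left(3 \cdot 9 - 3\right) \left(-2 + \frac{H}{5}\right) = 6 - 3 \left(27 - 3\right) \left(-2 + \frac{H}{5}\right) = 6 - 3 \cdot 24 \left(-2 + \frac{H}{5}\right) = 6 - 3 \left(-48 + \frac{24 H}{5}\right) = 6 - \left(-144 + \frac{72 H}{5}\right) = 150 - \frac{72 H}{5}$)
$z{\left(-1,-1 \right)} \left(-28\right) - 10 = \left(150 - - \frac{72}{5}\right) \left(-28\right) - 10 = \left(150 + \frac{72}{5}\right) \left(-28\right) - 10 = \frac{822}{5} \left(-28\right) - 10 = - \frac{23016}{5} - 10 = - \frac{23066}{5}$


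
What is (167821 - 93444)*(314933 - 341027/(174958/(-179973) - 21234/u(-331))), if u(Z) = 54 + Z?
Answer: 87115354835517406897/3773083316 ≈ 2.3089e+10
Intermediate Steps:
(167821 - 93444)*(314933 - 341027/(174958/(-179973) - 21234/u(-331))) = (167821 - 93444)*(314933 - 341027/(174958/(-179973) - 21234/(54 - 331))) = 74377*(314933 - 341027/(174958*(-1/179973) - 21234/(-277))) = 74377*(314933 - 341027/(-174958/179973 - 21234*(-1/277))) = 74377*(314933 - 341027/(-174958/179973 + 21234/277)) = 74377*(314933 - 341027/3773083316/49852521) = 74377*(314933 - 341027*49852521/3773083316) = 74377*(314933 - 17001055679067/3773083316) = 74377*(1171267392278761/3773083316) = 87115354835517406897/3773083316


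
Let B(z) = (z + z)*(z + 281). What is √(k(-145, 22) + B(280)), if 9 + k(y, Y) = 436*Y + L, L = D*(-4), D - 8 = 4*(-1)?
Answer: 61*√87 ≈ 568.97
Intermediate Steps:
D = 4 (D = 8 + 4*(-1) = 8 - 4 = 4)
L = -16 (L = 4*(-4) = -16)
k(y, Y) = -25 + 436*Y (k(y, Y) = -9 + (436*Y - 16) = -9 + (-16 + 436*Y) = -25 + 436*Y)
B(z) = 2*z*(281 + z) (B(z) = (2*z)*(281 + z) = 2*z*(281 + z))
√(k(-145, 22) + B(280)) = √((-25 + 436*22) + 2*280*(281 + 280)) = √((-25 + 9592) + 2*280*561) = √(9567 + 314160) = √323727 = 61*√87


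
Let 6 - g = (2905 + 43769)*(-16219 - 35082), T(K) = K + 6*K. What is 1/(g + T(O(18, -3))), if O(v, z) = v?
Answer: 1/2394423006 ≈ 4.1764e-10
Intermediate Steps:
T(K) = 7*K
g = 2394422880 (g = 6 - (2905 + 43769)*(-16219 - 35082) = 6 - 46674*(-51301) = 6 - 1*(-2394422874) = 6 + 2394422874 = 2394422880)
1/(g + T(O(18, -3))) = 1/(2394422880 + 7*18) = 1/(2394422880 + 126) = 1/2394423006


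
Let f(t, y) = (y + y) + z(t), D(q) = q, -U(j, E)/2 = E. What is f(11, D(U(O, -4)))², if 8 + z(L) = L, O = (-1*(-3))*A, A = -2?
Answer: 361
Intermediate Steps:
O = -6 (O = -1*(-3)*(-2) = 3*(-2) = -6)
z(L) = -8 + L
U(j, E) = -2*E
f(t, y) = -8 + t + 2*y (f(t, y) = (y + y) + (-8 + t) = 2*y + (-8 + t) = -8 + t + 2*y)
f(11, D(U(O, -4)))² = (-8 + 11 + 2*(-2*(-4)))² = (-8 + 11 + 2*8)² = (-8 + 11 + 16)² = 19² = 361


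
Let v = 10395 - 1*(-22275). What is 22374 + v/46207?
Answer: 1033868088/46207 ≈ 22375.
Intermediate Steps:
v = 32670 (v = 10395 + 22275 = 32670)
22374 + v/46207 = 22374 + 32670/46207 = 1033868088/46207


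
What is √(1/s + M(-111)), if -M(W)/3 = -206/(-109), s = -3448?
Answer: I*√200221961134/187916 ≈ 2.3812*I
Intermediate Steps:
M(W) = -618/109 (M(W) = -(-618)/(-109) = -(-618)*(-1)/109 = -3*206/109 = -618/109)
√(1/s + M(-111)) = √(1/(-3448) - 618/109) = √(-1/3448 - 618/109) = √(-2130973/375832) = I*√200221961134/187916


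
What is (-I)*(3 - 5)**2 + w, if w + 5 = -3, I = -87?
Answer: 340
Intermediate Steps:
w = -8 (w = -5 - 3 = -8)
(-I)*(3 - 5)**2 + w = (-1*(-87))*(3 - 5)**2 - 8 = 87*(-2)**2 - 8 = 87*4 - 8 = 348 - 8 = 340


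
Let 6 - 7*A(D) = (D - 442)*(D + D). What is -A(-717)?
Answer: 1662000/7 ≈ 2.3743e+5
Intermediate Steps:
A(D) = 6/7 - 2*D*(-442 + D)/7 (A(D) = 6/7 - (D - 442)*(D + D)/7 = 6/7 - (-442 + D)*2*D/7 = 6/7 - 2*D*(-442 + D)/7)
-A(-717) = -(6/7 - 2/7*(-717)² + (884/7)*(-717)) = -(6/7 - 2/7*514089 - 633828/7) = -(6/7 - 1028178/7 - 633828/7) = -1*(-1662000/7) = 1662000/7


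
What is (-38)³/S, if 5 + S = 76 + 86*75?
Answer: -54872/6521 ≈ -8.4147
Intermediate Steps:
S = 6521 (S = -5 + (76 + 86*75) = -5 + (76 + 6450) = -5 + 6526 = 6521)
(-38)³/S = (-38)³/6521 = -54872*1/6521 = -54872/6521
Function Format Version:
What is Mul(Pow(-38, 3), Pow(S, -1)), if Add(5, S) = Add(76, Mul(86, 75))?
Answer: Rational(-54872, 6521) ≈ -8.4147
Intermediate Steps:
S = 6521 (S = Add(-5, Add(76, Mul(86, 75))) = Add(-5, Add(76, 6450)) = Add(-5, 6526) = 6521)
Mul(Pow(-38, 3), Pow(S, -1)) = Mul(Pow(-38, 3), Pow(6521, -1)) = Mul(-54872, Rational(1, 6521)) = Rational(-54872, 6521)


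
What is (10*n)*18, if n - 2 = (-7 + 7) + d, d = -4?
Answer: -360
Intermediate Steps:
n = -2 (n = 2 + ((-7 + 7) - 4) = 2 + (0 - 4) = 2 - 4 = -2)
(10*n)*18 = (10*(-2))*18 = -20*18 = -360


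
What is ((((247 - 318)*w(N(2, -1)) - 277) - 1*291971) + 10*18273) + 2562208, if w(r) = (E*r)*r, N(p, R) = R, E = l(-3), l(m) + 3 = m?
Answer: 2453116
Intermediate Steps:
l(m) = -3 + m
E = -6 (E = -3 - 3 = -6)
w(r) = -6*r² (w(r) = (-6*r)*r = -6*r²)
((((247 - 318)*w(N(2, -1)) - 277) - 1*291971) + 10*18273) + 2562208 = ((((247 - 318)*(-6*(-1)²) - 277) - 1*291971) + 10*18273) + 2562208 = (((-(-426) - 277) - 291971) + 182730) + 2562208 = (((-71*(-6) - 277) - 291971) + 182730) + 2562208 = (((426 - 277) - 291971) + 182730) + 2562208 = ((149 - 291971) + 182730) + 2562208 = (-291822 + 182730) + 2562208 = -109092 + 2562208 = 2453116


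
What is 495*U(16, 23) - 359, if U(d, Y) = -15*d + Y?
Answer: -107774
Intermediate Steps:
U(d, Y) = Y - 15*d
495*U(16, 23) - 359 = 495*(23 - 15*16) - 359 = 495*(23 - 240) - 359 = 495*(-217) - 359 = -107415 - 359 = -107774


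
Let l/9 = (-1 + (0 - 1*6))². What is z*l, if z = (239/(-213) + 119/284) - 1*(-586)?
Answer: 73304931/284 ≈ 2.5812e+5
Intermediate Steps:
l = 441 (l = 9*(-1 + (0 - 1*6))² = 9*(-1 + (0 - 6))² = 9*(-1 - 6)² = 9*(-7)² = 9*49 = 441)
z = 498673/852 (z = (239*(-1/213) + 119*(1/284)) + 586 = (-239/213 + 119/284) + 586 = -599/852 + 586 = 498673/852 ≈ 585.30)
z*l = (498673/852)*441 = 73304931/284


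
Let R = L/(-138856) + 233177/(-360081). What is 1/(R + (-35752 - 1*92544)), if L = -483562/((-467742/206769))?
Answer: -3897803797692552/500081160610175191279 ≈ -7.7943e-6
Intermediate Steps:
L = 16664271863/77957 (L = -483562/((-467742*1/206769)) = -483562/(-155914/68923) = -483562*(-68923/155914) = 16664271863/77957 ≈ 2.1376e+5)
R = -8524581411539887/3897803797692552 (R = (16664271863/77957)/(-138856) + 233177/(-360081) = (16664271863/77957)*(-1/138856) + 233177*(-1/360081) = -16664271863/10824797192 - 233177/360081 = -8524581411539887/3897803797692552 ≈ -2.1870)
1/(R + (-35752 - 1*92544)) = 1/(-8524581411539887/3897803797692552 + (-35752 - 1*92544)) = 1/(-8524581411539887/3897803797692552 + (-35752 - 92544)) = 1/(-8524581411539887/3897803797692552 - 128296) = 1/(-500081160610175191279/3897803797692552) = -3897803797692552/500081160610175191279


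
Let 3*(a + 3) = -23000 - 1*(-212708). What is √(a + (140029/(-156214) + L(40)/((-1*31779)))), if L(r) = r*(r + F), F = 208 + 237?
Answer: √173145531541163252665638/1654774902 ≈ 251.46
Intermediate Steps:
F = 445
L(r) = r*(445 + r) (L(r) = r*(r + 445) = r*(445 + r))
a = 63233 (a = -3 + (-23000 - 1*(-212708))/3 = -3 + (-23000 + 212708)/3 = -3 + (⅓)*189708 = -3 + 63236 = 63233)
√(a + (140029/(-156214) + L(40)/((-1*31779)))) = √(63233 + (140029/(-156214) + (40*(445 + 40))/((-1*31779)))) = √(63233 + (140029*(-1/156214) + (40*485)/(-31779))) = √(63233 + (-140029/156214 + 19400*(-1/31779))) = √(63233 + (-140029/156214 - 19400/31779)) = √(63233 - 7480533191/4964324706) = √(313901663601307/4964324706) = √173145531541163252665638/1654774902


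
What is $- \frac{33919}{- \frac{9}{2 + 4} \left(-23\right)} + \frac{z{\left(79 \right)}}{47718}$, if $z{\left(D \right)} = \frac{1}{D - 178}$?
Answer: $- \frac{106824091595}{108653886} \approx -983.16$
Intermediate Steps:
$z{\left(D \right)} = \frac{1}{-178 + D}$
$- \frac{33919}{- \frac{9}{2 + 4} \left(-23\right)} + \frac{z{\left(79 \right)}}{47718} = - \frac{33919}{- \frac{9}{2 + 4} \left(-23\right)} + \frac{1}{\left(-178 + 79\right) 47718} = - \frac{33919}{- \frac{9}{6} \left(-23\right)} + \frac{1}{-99} \cdot \frac{1}{47718} = - \frac{33919}{\left(-9\right) \frac{1}{6} \left(-23\right)} - \frac{1}{4724082} = - \frac{33919}{\left(- \frac{3}{2}\right) \left(-23\right)} - \frac{1}{4724082} = - \frac{33919}{\frac{69}{2}} - \frac{1}{4724082} = \left(-33919\right) \frac{2}{69} - \frac{1}{4724082} = - \frac{67838}{69} - \frac{1}{4724082} = - \frac{106824091595}{108653886}$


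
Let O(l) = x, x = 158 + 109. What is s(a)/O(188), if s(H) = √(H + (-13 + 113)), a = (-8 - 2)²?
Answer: 10*√2/267 ≈ 0.052967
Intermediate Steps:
x = 267
O(l) = 267
a = 100 (a = (-10)² = 100)
s(H) = √(100 + H) (s(H) = √(H + 100) = √(100 + H))
s(a)/O(188) = √(100 + 100)/267 = √200*(1/267) = (10*√2)*(1/267) = 10*√2/267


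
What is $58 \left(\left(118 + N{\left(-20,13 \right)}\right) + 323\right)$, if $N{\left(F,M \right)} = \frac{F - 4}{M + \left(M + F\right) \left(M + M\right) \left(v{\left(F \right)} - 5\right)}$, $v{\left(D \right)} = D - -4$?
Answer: $\frac{98090238}{3835} \approx 25578.0$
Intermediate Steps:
$v{\left(D \right)} = 4 + D$ ($v{\left(D \right)} = D + 4 = 4 + D$)
$N{\left(F,M \right)} = \frac{-4 + F}{M + 2 M \left(-1 + F\right) \left(F + M\right)}$ ($N{\left(F,M \right)} = \frac{F - 4}{M + \left(M + F\right) \left(M + M\right) \left(\left(4 + F\right) - 5\right)} = \frac{-4 + F}{M + \left(F + M\right) 2 M \left(-1 + F\right)} = \frac{-4 + F}{M + 2 M \left(-1 + F\right) \left(F + M\right)}$)
$58 \left(\left(118 + N{\left(-20,13 \right)}\right) + 323\right) = 58 \left(\left(118 + \frac{-4 - 20}{13 \left(1 - -40 - 26 + 2 \left(-20\right)^{2} + 2 \left(-20\right) 13\right)}\right) + 323\right) = 58 \left(\left(118 + \frac{1}{13} \frac{1}{1 + 40 - 26 + 2 \cdot 400 - 520} \left(-24\right)\right) + 323\right) = 58 \left(\left(118 + \frac{1}{13} \frac{1}{1 + 40 - 26 + 800 - 520} \left(-24\right)\right) + 323\right) = 58 \left(\left(118 + \frac{1}{13} \cdot \frac{1}{295} \left(-24\right)\right) + 323\right) = 58 \left(\left(118 - \frac{24}{3835}\right) + 323\right) = 58 \left(\frac{452506}{3835} + 323\right) = 58 \cdot \frac{1691211}{3835} = \frac{98090238}{3835}$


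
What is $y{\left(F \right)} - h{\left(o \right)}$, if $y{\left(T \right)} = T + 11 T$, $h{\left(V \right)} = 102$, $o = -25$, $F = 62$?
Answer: $642$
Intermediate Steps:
$y{\left(T \right)} = 12 T$
$y{\left(F \right)} - h{\left(o \right)} = 12 \cdot 62 - 102 = 744 - 102 = 642$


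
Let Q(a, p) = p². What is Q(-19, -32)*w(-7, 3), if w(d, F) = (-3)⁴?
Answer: 82944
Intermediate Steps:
w(d, F) = 81
Q(-19, -32)*w(-7, 3) = (-32)²*81 = 1024*81 = 82944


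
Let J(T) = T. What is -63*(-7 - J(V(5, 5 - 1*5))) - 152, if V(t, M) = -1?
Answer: 226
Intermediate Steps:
-63*(-7 - J(V(5, 5 - 1*5))) - 152 = -63*(-7 - 1*(-1)) - 152 = -63*(-7 + 1) - 152 = -63*(-6) - 152 = 378 - 152 = 226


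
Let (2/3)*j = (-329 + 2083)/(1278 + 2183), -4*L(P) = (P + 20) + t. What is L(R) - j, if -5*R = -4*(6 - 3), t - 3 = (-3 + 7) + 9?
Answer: -179283/17305 ≈ -10.360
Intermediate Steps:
t = 16 (t = 3 + ((-3 + 7) + 9) = 3 + (4 + 9) = 3 + 13 = 16)
R = 12/5 (R = -(-4)*(6 - 3)/5 = -(-4)*3/5 = -1/5*(-12) = 12/5 ≈ 2.4000)
L(P) = -9 - P/4 (L(P) = -((P + 20) + 16)/4 = -((20 + P) + 16)/4 = -(36 + P)/4 = -9 - P/4)
j = 2631/3461 (j = 3*((-329 + 2083)/(1278 + 2183))/2 = 3*(1754/3461)/2 = 3*(1754*(1/3461))/2 = (3/2)*(1754/3461) = 2631/3461 ≈ 0.76019)
L(R) - j = (-9 - 1/4*12/5) - 1*2631/3461 = (-9 - 3/5) - 2631/3461 = -48/5 - 2631/3461 = -179283/17305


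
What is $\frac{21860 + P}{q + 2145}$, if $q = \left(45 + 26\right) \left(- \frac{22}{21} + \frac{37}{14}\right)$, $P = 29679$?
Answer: $\frac{2164638}{94847} \approx 22.822$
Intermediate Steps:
$q = \frac{4757}{42}$ ($q = 71 \left(\left(-22\right) \frac{1}{21} + 37 \cdot \frac{1}{14}\right) = 71 \left(- \frac{22}{21} + \frac{37}{14}\right) = 71 \cdot \frac{67}{42} = \frac{4757}{42} \approx 113.26$)
$\frac{21860 + P}{q + 2145} = \frac{21860 + 29679}{\frac{4757}{42} + 2145} = \frac{51539}{\frac{94847}{42}} = 51539 \cdot \frac{42}{94847} = \frac{2164638}{94847}$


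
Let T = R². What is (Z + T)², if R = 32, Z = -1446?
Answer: 178084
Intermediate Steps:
T = 1024 (T = 32² = 1024)
(Z + T)² = (-1446 + 1024)² = (-422)² = 178084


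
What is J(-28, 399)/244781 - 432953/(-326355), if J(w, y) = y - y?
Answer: 432953/326355 ≈ 1.3266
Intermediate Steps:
J(w, y) = 0
J(-28, 399)/244781 - 432953/(-326355) = 0/244781 - 432953/(-326355) = 0*(1/244781) - 432953*(-1/326355) = 0 + 432953/326355 = 432953/326355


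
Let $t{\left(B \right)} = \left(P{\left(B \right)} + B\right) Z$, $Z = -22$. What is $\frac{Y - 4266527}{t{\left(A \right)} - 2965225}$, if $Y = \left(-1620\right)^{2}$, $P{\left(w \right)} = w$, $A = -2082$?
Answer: $\frac{1642127}{2873617} \approx 0.57145$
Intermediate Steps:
$t{\left(B \right)} = - 44 B$ ($t{\left(B \right)} = \left(B + B\right) \left(-22\right) = 2 B \left(-22\right) = - 44 B$)
$Y = 2624400$
$\frac{Y - 4266527}{t{\left(A \right)} - 2965225} = \frac{2624400 - 4266527}{\left(-44\right) \left(-2082\right) - 2965225} = - \frac{1642127}{91608 - 2965225} = - \frac{1642127}{-2873617} = \left(-1642127\right) \left(- \frac{1}{2873617}\right) = \frac{1642127}{2873617}$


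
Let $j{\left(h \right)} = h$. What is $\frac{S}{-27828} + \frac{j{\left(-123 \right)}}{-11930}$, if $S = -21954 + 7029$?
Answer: $\frac{30246349}{55331340} \approx 0.54664$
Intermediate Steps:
$S = -14925$
$\frac{S}{-27828} + \frac{j{\left(-123 \right)}}{-11930} = - \frac{14925}{-27828} - \frac{123}{-11930} = \left(-14925\right) \left(- \frac{1}{27828}\right) - - \frac{123}{11930} = \frac{4975}{9276} + \frac{123}{11930} = \frac{30246349}{55331340}$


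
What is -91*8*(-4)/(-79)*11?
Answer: -32032/79 ≈ -405.47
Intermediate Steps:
-91*8*(-4)/(-79)*11 = -(-2912)*(-1)/79*11 = -91*32/79*11 = -2912/79*11 = -32032/79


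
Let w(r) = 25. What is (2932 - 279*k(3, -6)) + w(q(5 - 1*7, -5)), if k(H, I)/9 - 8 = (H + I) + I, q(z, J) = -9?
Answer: 5468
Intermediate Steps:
k(H, I) = 72 + 9*H + 18*I (k(H, I) = 72 + 9*((H + I) + I) = 72 + 9*(H + 2*I) = 72 + (9*H + 18*I) = 72 + 9*H + 18*I)
(2932 - 279*k(3, -6)) + w(q(5 - 1*7, -5)) = (2932 - 279*(72 + 9*3 + 18*(-6))) + 25 = (2932 - 279*(72 + 27 - 108)) + 25 = (2932 - 279*(-9)) + 25 = (2932 + 2511) + 25 = 5443 + 25 = 5468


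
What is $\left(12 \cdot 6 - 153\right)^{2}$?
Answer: $6561$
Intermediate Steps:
$\left(12 \cdot 6 - 153\right)^{2} = \left(72 - 153\right)^{2} = \left(-81\right)^{2} = 6561$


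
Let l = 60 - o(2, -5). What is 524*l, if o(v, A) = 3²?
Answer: 26724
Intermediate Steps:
o(v, A) = 9
l = 51 (l = 60 - 1*9 = 60 - 9 = 51)
524*l = 524*51 = 26724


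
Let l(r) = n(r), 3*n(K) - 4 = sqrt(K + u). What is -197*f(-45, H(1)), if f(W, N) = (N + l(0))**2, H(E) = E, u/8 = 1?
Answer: -3743/3 - 5516*sqrt(2)/9 ≈ -2114.4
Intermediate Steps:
u = 8 (u = 8*1 = 8)
n(K) = 4/3 + sqrt(8 + K)/3 (n(K) = 4/3 + sqrt(K + 8)/3 = 4/3 + sqrt(8 + K)/3)
l(r) = 4/3 + sqrt(8 + r)/3
f(W, N) = (4/3 + N + 2*sqrt(2)/3)**2 (f(W, N) = (N + (4/3 + sqrt(8 + 0)/3))**2 = (N + (4/3 + sqrt(8)/3))**2 = (N + (4/3 + (2*sqrt(2))/3))**2 = (N + (4/3 + 2*sqrt(2)/3))**2 = (4/3 + N + 2*sqrt(2)/3)**2)
-197*f(-45, H(1)) = -197*(4 + 2*sqrt(2) + 3*1)**2/9 = -197*(4 + 2*sqrt(2) + 3)**2/9 = -197*(7 + 2*sqrt(2))**2/9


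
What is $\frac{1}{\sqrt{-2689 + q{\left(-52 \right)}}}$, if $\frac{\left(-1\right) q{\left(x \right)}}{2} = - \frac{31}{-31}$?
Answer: $- \frac{i \sqrt{299}}{897} \approx - 0.019277 i$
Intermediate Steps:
$q{\left(x \right)} = -2$ ($q{\left(x \right)} = - 2 \left(- \frac{31}{-31}\right) = - 2 \left(\left(-31\right) \left(- \frac{1}{31}\right)\right) = \left(-2\right) 1 = -2$)
$\frac{1}{\sqrt{-2689 + q{\left(-52 \right)}}} = \frac{1}{\sqrt{-2689 - 2}} = \frac{1}{\sqrt{-2691}} = \frac{1}{3 i \sqrt{299}} = - \frac{i \sqrt{299}}{897}$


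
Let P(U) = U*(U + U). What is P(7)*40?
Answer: 3920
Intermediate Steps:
P(U) = 2*U² (P(U) = U*(2*U) = 2*U²)
P(7)*40 = (2*7²)*40 = (2*49)*40 = 98*40 = 3920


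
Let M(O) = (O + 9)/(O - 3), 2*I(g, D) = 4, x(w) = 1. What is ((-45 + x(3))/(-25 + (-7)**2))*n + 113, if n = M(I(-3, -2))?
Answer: 799/6 ≈ 133.17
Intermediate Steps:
I(g, D) = 2 (I(g, D) = (1/2)*4 = 2)
M(O) = (9 + O)/(-3 + O)
n = -11 (n = (9 + 2)/(-3 + 2) = 11/(-1) = -1*11 = -11)
((-45 + x(3))/(-25 + (-7)**2))*n + 113 = ((-45 + 1)/(-25 + (-7)**2))*(-11) + 113 = -44/(-25 + 49)*(-11) + 113 = -44/24*(-11) + 113 = -44*1/24*(-11) + 113 = -11/6*(-11) + 113 = 121/6 + 113 = 799/6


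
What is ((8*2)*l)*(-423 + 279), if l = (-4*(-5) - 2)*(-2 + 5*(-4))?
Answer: 912384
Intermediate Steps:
l = -396 (l = (20 - 2)*(-2 - 20) = 18*(-22) = -396)
((8*2)*l)*(-423 + 279) = ((8*2)*(-396))*(-423 + 279) = (16*(-396))*(-144) = -6336*(-144) = 912384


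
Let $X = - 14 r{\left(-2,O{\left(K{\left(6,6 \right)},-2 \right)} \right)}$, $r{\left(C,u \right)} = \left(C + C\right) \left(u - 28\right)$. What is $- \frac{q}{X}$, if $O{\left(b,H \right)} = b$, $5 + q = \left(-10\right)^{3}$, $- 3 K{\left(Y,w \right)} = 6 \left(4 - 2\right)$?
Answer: $- \frac{1005}{1792} \approx -0.56083$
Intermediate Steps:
$K{\left(Y,w \right)} = -4$ ($K{\left(Y,w \right)} = - \frac{6 \left(4 - 2\right)}{3} = - \frac{6 \cdot 2}{3} = \left(- \frac{1}{3}\right) 12 = -4$)
$q = -1005$ ($q = -5 + \left(-10\right)^{3} = -5 - 1000 = -1005$)
$r{\left(C,u \right)} = 2 C \left(-28 + u\right)$
$X = -1792$ ($X = - 14 \cdot 2 \left(-2\right) \left(-28 - 4\right) = - 14 \cdot 2 \left(-2\right) \left(-32\right) = \left(-14\right) 128 = -1792$)
$- \frac{q}{X} = - \frac{-1005}{-1792} = - \frac{\left(-1005\right) \left(-1\right)}{1792} = \left(-1\right) \frac{1005}{1792} = - \frac{1005}{1792}$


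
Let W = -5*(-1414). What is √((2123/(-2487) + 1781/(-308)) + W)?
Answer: √1036106965135011/382998 ≈ 84.044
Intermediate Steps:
W = 7070
√((2123/(-2487) + 1781/(-308)) + W) = √((2123/(-2487) + 1781/(-308)) + 7070) = √((2123*(-1/2487) + 1781*(-1/308)) + 7070) = √((-2123/2487 - 1781/308) + 7070) = √(-5083231/765996 + 7070) = √(5410508489/765996) = √1036106965135011/382998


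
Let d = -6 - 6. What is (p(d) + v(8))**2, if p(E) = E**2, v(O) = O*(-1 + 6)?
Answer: 33856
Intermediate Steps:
d = -12
v(O) = 5*O (v(O) = O*5 = 5*O)
(p(d) + v(8))**2 = ((-12)**2 + 5*8)**2 = (144 + 40)**2 = 184**2 = 33856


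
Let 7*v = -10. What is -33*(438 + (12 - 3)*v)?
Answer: -98208/7 ≈ -14030.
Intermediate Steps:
v = -10/7 (v = (⅐)*(-10) = -10/7 ≈ -1.4286)
-33*(438 + (12 - 3)*v) = -33*(438 + (12 - 3)*(-10/7)) = -33*(438 + 9*(-10/7)) = -33*(438 - 90/7) = -33*2976/7 = -98208/7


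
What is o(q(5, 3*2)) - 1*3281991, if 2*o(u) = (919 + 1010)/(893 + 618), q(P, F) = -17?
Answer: -9918174873/3022 ≈ -3.2820e+6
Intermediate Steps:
o(u) = 1929/3022 (o(u) = ((919 + 1010)/(893 + 618))/2 = (1929/1511)/2 = (1929*(1/1511))/2 = (½)*(1929/1511) = 1929/3022)
o(q(5, 3*2)) - 1*3281991 = 1929/3022 - 1*3281991 = 1929/3022 - 3281991 = -9918174873/3022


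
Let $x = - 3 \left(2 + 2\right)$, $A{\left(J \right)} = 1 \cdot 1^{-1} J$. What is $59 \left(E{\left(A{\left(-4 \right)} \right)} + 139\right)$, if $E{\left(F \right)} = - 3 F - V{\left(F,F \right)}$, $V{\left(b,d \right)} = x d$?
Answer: $6077$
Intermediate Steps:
$A{\left(J \right)} = J$ ($A{\left(J \right)} = 1 \cdot 1 J = 1 J = J$)
$x = -12$ ($x = \left(-3\right) 4 = -12$)
$V{\left(b,d \right)} = - 12 d$
$E{\left(F \right)} = 9 F$ ($E{\left(F \right)} = - 3 F - - 12 F = - 3 F + 12 F = 9 F$)
$59 \left(E{\left(A{\left(-4 \right)} \right)} + 139\right) = 59 \left(9 \left(-4\right) + 139\right) = 59 \left(-36 + 139\right) = 59 \cdot 103 = 6077$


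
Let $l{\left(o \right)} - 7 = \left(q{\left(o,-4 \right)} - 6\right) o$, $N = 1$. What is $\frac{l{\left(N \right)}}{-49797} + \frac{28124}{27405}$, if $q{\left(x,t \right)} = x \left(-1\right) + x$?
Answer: $\frac{155607047}{151631865} \approx 1.0262$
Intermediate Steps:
$q{\left(x,t \right)} = 0$ ($q{\left(x,t \right)} = - x + x = 0$)
$l{\left(o \right)} = 7 - 6 o$ ($l{\left(o \right)} = 7 + \left(0 - 6\right) o = 7 - 6 o$)
$\frac{l{\left(N \right)}}{-49797} + \frac{28124}{27405} = \frac{7 - 6}{-49797} + \frac{28124}{27405} = \left(7 - 6\right) \left(- \frac{1}{49797}\right) + 28124 \cdot \frac{1}{27405} = 1 \left(- \frac{1}{49797}\right) + \frac{28124}{27405} = - \frac{1}{49797} + \frac{28124}{27405} = \frac{155607047}{151631865}$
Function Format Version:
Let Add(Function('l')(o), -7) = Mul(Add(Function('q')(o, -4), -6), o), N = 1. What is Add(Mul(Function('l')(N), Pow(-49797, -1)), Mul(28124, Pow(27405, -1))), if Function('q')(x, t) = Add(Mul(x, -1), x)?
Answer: Rational(155607047, 151631865) ≈ 1.0262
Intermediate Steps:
Function('q')(x, t) = 0 (Function('q')(x, t) = Add(Mul(-1, x), x) = 0)
Function('l')(o) = Add(7, Mul(-6, o)) (Function('l')(o) = Add(7, Mul(Add(0, -6), o)) = Add(7, Mul(-6, o)))
Add(Mul(Function('l')(N), Pow(-49797, -1)), Mul(28124, Pow(27405, -1))) = Add(Mul(Add(7, Mul(-6, 1)), Pow(-49797, -1)), Mul(28124, Pow(27405, -1))) = Add(Mul(Add(7, -6), Rational(-1, 49797)), Mul(28124, Rational(1, 27405))) = Add(Mul(1, Rational(-1, 49797)), Rational(28124, 27405)) = Add(Rational(-1, 49797), Rational(28124, 27405)) = Rational(155607047, 151631865)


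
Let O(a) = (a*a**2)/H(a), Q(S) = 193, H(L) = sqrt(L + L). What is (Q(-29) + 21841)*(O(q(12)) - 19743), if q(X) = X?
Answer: -435017262 + 3172896*sqrt(6) ≈ -4.2725e+8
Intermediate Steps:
H(L) = sqrt(2)*sqrt(L) (H(L) = sqrt(2*L) = sqrt(2)*sqrt(L))
O(a) = sqrt(2)*a**(5/2)/2 (O(a) = (a*a**2)/((sqrt(2)*sqrt(a))) = a**3*(sqrt(2)/(2*sqrt(a))) = sqrt(2)*a**(5/2)/2)
(Q(-29) + 21841)*(O(q(12)) - 19743) = (193 + 21841)*(sqrt(2)*12**(5/2)/2 - 19743) = 22034*(sqrt(2)*(288*sqrt(3))/2 - 19743) = 22034*(144*sqrt(6) - 19743) = 22034*(-19743 + 144*sqrt(6)) = -435017262 + 3172896*sqrt(6)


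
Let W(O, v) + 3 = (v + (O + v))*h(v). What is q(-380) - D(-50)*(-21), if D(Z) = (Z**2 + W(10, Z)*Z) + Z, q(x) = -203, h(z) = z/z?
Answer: 148897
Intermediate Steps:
h(z) = 1
W(O, v) = -3 + O + 2*v (W(O, v) = -3 + (v + (O + v))*1 = -3 + (O + 2*v)*1 = -3 + (O + 2*v) = -3 + O + 2*v)
D(Z) = Z + Z**2 + Z*(7 + 2*Z) (D(Z) = (Z**2 + (-3 + 10 + 2*Z)*Z) + Z = (Z**2 + (7 + 2*Z)*Z) + Z = (Z**2 + Z*(7 + 2*Z)) + Z = Z + Z**2 + Z*(7 + 2*Z))
q(-380) - D(-50)*(-21) = -203 - (-50*(8 + 3*(-50)))*(-21) = -203 - (-50*(8 - 150))*(-21) = -203 - (-50*(-142))*(-21) = -203 - 7100*(-21) = -203 - 1*(-149100) = -203 + 149100 = 148897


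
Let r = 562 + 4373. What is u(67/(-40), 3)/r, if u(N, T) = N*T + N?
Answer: -67/49350 ≈ -0.0013576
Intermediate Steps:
u(N, T) = N + N*T
r = 4935
u(67/(-40), 3)/r = ((67/(-40))*(1 + 3))/4935 = ((67*(-1/40))*4)*(1/4935) = -67/40*4*(1/4935) = -67/10*1/4935 = -67/49350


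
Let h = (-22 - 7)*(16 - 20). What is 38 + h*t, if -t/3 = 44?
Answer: -15274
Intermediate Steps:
t = -132 (t = -3*44 = -132)
h = 116 (h = -29*(-4) = 116)
38 + h*t = 38 + 116*(-132) = 38 - 15312 = -15274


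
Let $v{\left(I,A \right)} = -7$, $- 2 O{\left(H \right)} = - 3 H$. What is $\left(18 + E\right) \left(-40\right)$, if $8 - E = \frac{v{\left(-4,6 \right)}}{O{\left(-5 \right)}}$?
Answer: $- \frac{3008}{3} \approx -1002.7$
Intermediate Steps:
$O{\left(H \right)} = \frac{3 H}{2}$ ($O{\left(H \right)} = - \frac{\left(-3\right) H}{2} = \frac{3 H}{2}$)
$E = \frac{106}{15}$ ($E = 8 - - \frac{7}{\frac{3}{2} \left(-5\right)} = 8 - - \frac{7}{- \frac{15}{2}} = 8 - \left(-7\right) \left(- \frac{2}{15}\right) = 8 - \frac{14}{15} = \frac{106}{15} \approx 7.0667$)
$\left(18 + E\right) \left(-40\right) = \left(18 + \frac{106}{15}\right) \left(-40\right) = \frac{376}{15} \left(-40\right) = - \frac{3008}{3}$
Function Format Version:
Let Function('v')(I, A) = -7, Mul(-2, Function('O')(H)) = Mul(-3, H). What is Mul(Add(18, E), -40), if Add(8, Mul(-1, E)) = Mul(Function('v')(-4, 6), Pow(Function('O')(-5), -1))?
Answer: Rational(-3008, 3) ≈ -1002.7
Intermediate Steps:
Function('O')(H) = Mul(Rational(3, 2), H) (Function('O')(H) = Mul(Rational(-1, 2), Mul(-3, H)) = Mul(Rational(3, 2), H))
E = Rational(106, 15) (E = Add(8, Mul(-1, Mul(-7, Pow(Mul(Rational(3, 2), -5), -1)))) = Add(8, Mul(-1, Mul(-7, Pow(Rational(-15, 2), -1)))) = Add(8, Mul(-1, Mul(-7, Rational(-2, 15)))) = Add(8, Mul(-1, Rational(14, 15))) = Add(8, Rational(-14, 15)) = Rational(106, 15) ≈ 7.0667)
Mul(Add(18, E), -40) = Mul(Add(18, Rational(106, 15)), -40) = Mul(Rational(376, 15), -40) = Rational(-3008, 3)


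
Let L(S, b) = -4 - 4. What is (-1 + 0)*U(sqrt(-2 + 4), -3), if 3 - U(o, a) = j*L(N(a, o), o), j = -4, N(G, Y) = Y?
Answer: 29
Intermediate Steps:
L(S, b) = -8
U(o, a) = -29 (U(o, a) = 3 - (-4)*(-8) = 3 - 1*32 = 3 - 32 = -29)
(-1 + 0)*U(sqrt(-2 + 4), -3) = (-1 + 0)*(-29) = -1*(-29) = 29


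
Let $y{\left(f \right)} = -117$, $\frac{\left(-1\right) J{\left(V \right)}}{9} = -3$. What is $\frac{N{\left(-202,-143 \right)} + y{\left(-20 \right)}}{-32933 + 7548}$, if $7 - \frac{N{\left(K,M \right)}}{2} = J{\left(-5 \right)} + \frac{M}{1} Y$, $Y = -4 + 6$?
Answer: $- \frac{83}{5077} \approx -0.016348$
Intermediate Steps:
$J{\left(V \right)} = 27$ ($J{\left(V \right)} = \left(-9\right) \left(-3\right) = 27$)
$Y = 2$
$N{\left(K,M \right)} = -40 - 4 M$ ($N{\left(K,M \right)} = 14 - 2 \left(27 + \frac{M}{1} \cdot 2\right) = 14 - 2 \left(27 + M 1 \cdot 2\right) = 14 - 2 \left(27 + M 2\right) = 14 - 2 \left(27 + 2 M\right) = 14 - \left(54 + 4 M\right) = -40 - 4 M$)
$\frac{N{\left(-202,-143 \right)} + y{\left(-20 \right)}}{-32933 + 7548} = \frac{\left(-40 - -572\right) - 117}{-32933 + 7548} = \frac{\left(-40 + 572\right) - 117}{-25385} = \left(532 - 117\right) \left(- \frac{1}{25385}\right) = 415 \left(- \frac{1}{25385}\right) = - \frac{83}{5077}$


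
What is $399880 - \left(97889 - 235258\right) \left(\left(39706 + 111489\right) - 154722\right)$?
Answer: $-484100583$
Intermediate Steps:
$399880 - \left(97889 - 235258\right) \left(\left(39706 + 111489\right) - 154722\right) = 399880 - - 137369 \left(151195 - 154722\right) = 399880 - \left(-137369\right) \left(-3527\right) = 399880 - 484500463 = -484100583$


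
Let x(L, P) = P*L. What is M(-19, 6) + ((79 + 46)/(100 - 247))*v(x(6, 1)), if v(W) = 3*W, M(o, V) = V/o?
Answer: -14544/931 ≈ -15.622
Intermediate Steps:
x(L, P) = L*P
M(-19, 6) + ((79 + 46)/(100 - 247))*v(x(6, 1)) = 6/(-19) + ((79 + 46)/(100 - 247))*(3*(6*1)) = 6*(-1/19) + (125/(-147))*(3*6) = -6/19 + (125*(-1/147))*18 = -6/19 - 125/147*18 = -6/19 - 750/49 = -14544/931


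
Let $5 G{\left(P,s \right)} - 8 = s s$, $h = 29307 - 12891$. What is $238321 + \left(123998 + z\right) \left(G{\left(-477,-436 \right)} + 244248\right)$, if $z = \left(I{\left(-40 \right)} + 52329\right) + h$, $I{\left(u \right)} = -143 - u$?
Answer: $54376499953$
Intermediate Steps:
$h = 16416$
$G{\left(P,s \right)} = \frac{8}{5} + \frac{s^{2}}{5}$ ($G{\left(P,s \right)} = \frac{8}{5} + \frac{s s}{5} = \frac{8}{5} + \frac{s^{2}}{5}$)
$z = 68642$ ($z = \left(\left(-143 - -40\right) + 52329\right) + 16416 = \left(\left(-143 + 40\right) + 52329\right) + 16416 = \left(-103 + 52329\right) + 16416 = 52226 + 16416 = 68642$)
$238321 + \left(123998 + z\right) \left(G{\left(-477,-436 \right)} + 244248\right) = 238321 + \left(123998 + 68642\right) \left(\left(\frac{8}{5} + \frac{\left(-436\right)^{2}}{5}\right) + 244248\right) = 238321 + 192640 \left(\left(\frac{8}{5} + \frac{1}{5} \cdot 190096\right) + 244248\right) = 238321 + 192640 \left(\left(\frac{8}{5} + \frac{190096}{5}\right) + 244248\right) = 238321 + 192640 \left(\frac{190104}{5} + 244248\right) = 238321 + 192640 \cdot \frac{1411344}{5} = 238321 + 54376261632 = 54376499953$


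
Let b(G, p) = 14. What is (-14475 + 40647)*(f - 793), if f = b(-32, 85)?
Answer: -20387988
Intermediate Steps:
f = 14
(-14475 + 40647)*(f - 793) = (-14475 + 40647)*(14 - 793) = 26172*(-779) = -20387988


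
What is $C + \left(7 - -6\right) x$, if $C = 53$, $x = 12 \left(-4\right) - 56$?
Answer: $-1299$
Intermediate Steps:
$x = -104$ ($x = -48 - 56 = -104$)
$C + \left(7 - -6\right) x = 53 + \left(7 - -6\right) \left(-104\right) = 53 + \left(7 + 6\right) \left(-104\right) = 53 + 13 \left(-104\right) = 53 - 1352 = -1299$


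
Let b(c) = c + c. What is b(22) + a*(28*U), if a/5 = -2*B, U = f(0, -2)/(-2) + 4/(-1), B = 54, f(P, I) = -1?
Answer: 52964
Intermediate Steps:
b(c) = 2*c
U = -7/2 (U = -1/(-2) + 4/(-1) = -1*(-½) + 4*(-1) = ½ - 4 = -7/2 ≈ -3.5000)
a = -540 (a = 5*(-2*54) = 5*(-108) = -540)
b(22) + a*(28*U) = 2*22 - 15120*(-7)/2 = 44 - 540*(-98) = 44 + 52920 = 52964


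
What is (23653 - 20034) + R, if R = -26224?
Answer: -22605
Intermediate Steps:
(23653 - 20034) + R = (23653 - 20034) - 26224 = 3619 - 26224 = -22605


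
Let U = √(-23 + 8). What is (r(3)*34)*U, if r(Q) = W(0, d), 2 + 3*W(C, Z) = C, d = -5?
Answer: -68*I*√15/3 ≈ -87.788*I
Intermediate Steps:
W(C, Z) = -⅔ + C/3
r(Q) = -⅔ (r(Q) = -⅔ + (⅓)*0 = -⅔ + 0 = -⅔)
U = I*√15 (U = √(-15) = I*√15 ≈ 3.873*I)
(r(3)*34)*U = (-⅔*34)*(I*√15) = -68*I*√15/3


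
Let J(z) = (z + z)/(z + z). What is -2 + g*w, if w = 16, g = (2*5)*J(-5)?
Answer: 158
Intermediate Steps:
J(z) = 1 (J(z) = (2*z)/((2*z)) = (2*z)*(1/(2*z)) = 1)
g = 10 (g = (2*5)*1 = 10*1 = 10)
-2 + g*w = -2 + 10*16 = -2 + 160 = 158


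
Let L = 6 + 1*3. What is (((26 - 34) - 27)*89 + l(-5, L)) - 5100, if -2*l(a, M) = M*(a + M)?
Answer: -8233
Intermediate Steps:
L = 9 (L = 6 + 3 = 9)
l(a, M) = -M*(M + a)/2 (l(a, M) = -M*(a + M)/2 = -M*(M + a)/2)
(((26 - 34) - 27)*89 + l(-5, L)) - 5100 = (((26 - 34) - 27)*89 - ½*9*(9 - 5)) - 5100 = ((-8 - 27)*89 - ½*9*4) - 5100 = (-35*89 - 18) - 5100 = (-3115 - 18) - 5100 = -3133 - 5100 = -8233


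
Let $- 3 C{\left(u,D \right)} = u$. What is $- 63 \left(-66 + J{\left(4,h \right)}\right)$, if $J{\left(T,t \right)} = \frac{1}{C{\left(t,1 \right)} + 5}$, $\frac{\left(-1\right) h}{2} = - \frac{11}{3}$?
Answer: $\frac{95067}{23} \approx 4133.3$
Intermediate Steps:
$C{\left(u,D \right)} = - \frac{u}{3}$
$h = \frac{22}{3}$ ($h = - 2 \left(- \frac{11}{3}\right) = - 2 \left(\left(-11\right) \frac{1}{3}\right) = \left(-2\right) \left(- \frac{11}{3}\right) = \frac{22}{3} \approx 7.3333$)
$J{\left(T,t \right)} = \frac{1}{5 - \frac{t}{3}}$ ($J{\left(T,t \right)} = \frac{1}{- \frac{t}{3} + 5} = \frac{1}{5 - \frac{t}{3}}$)
$- 63 \left(-66 + J{\left(4,h \right)}\right) = - 63 \left(-66 - \frac{3}{-15 + \frac{22}{3}}\right) = - 63 \left(-66 - \frac{3}{- \frac{23}{3}}\right) = - 63 \left(-66 - - \frac{9}{23}\right) = - 63 \left(-66 + \frac{9}{23}\right) = \left(-63\right) \left(- \frac{1509}{23}\right) = \frac{95067}{23}$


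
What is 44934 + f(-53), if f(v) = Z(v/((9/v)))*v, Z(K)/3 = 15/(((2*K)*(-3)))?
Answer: 4763139/106 ≈ 44935.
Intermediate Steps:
Z(K) = -15/(2*K) (Z(K) = 3*(15/(((2*K)*(-3)))) = 3*(15/((-6*K))) = 3*(15*(-1/(6*K))) = 3*(-5/(2*K)) = -15/(2*K))
f(v) = -135/(2*v) (f(v) = (-15*9/v**2/2)*v = (-135/(2*v**2))*v = -135/(2*v))
44934 + f(-53) = 44934 - 135/2/(-53) = 44934 - 135/2*(-1/53) = 44934 + 135/106 = 4763139/106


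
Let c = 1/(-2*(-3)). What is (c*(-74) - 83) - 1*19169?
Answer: -57793/3 ≈ -19264.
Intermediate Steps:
c = ⅙ (c = 1/6 = ⅙ ≈ 0.16667)
(c*(-74) - 83) - 1*19169 = ((⅙)*(-74) - 83) - 1*19169 = (-37/3 - 83) - 19169 = -286/3 - 19169 = -57793/3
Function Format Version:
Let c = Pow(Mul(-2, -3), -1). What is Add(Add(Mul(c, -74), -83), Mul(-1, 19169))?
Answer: Rational(-57793, 3) ≈ -19264.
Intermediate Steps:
c = Rational(1, 6) (c = Pow(6, -1) = Rational(1, 6) ≈ 0.16667)
Add(Add(Mul(c, -74), -83), Mul(-1, 19169)) = Add(Add(Mul(Rational(1, 6), -74), -83), Mul(-1, 19169)) = Add(Add(Rational(-37, 3), -83), -19169) = Add(Rational(-286, 3), -19169) = Rational(-57793, 3)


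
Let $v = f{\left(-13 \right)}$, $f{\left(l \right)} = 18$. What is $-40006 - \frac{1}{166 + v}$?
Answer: $- \frac{7361105}{184} \approx -40006.0$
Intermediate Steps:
$v = 18$
$-40006 - \frac{1}{166 + v} = -40006 - \frac{1}{166 + 18} = -40006 - \frac{1}{184} = - \frac{7361105}{184}$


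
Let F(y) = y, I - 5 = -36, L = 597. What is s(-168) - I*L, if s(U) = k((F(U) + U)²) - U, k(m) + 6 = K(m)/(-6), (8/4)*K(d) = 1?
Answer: 224027/12 ≈ 18669.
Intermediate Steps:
K(d) = ½ (K(d) = (½)*1 = ½)
I = -31 (I = 5 - 36 = -31)
k(m) = -73/12 (k(m) = -6 + (½)/(-6) = -6 + (½)*(-⅙) = -6 - 1/12 = -73/12)
s(U) = -73/12 - U
s(-168) - I*L = (-73/12 - 1*(-168)) - (-31)*597 = (-73/12 + 168) - 1*(-18507) = 1943/12 + 18507 = 224027/12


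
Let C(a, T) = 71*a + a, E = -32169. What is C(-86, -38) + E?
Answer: -38361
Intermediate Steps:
C(a, T) = 72*a
C(-86, -38) + E = 72*(-86) - 32169 = -6192 - 32169 = -38361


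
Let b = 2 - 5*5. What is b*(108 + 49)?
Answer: -3611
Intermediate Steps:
b = -23 (b = 2 - 25 = -23)
b*(108 + 49) = -23*(108 + 49) = -23*157 = -3611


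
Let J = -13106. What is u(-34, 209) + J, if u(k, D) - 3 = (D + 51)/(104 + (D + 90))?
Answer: -406173/31 ≈ -13102.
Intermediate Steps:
u(k, D) = 3 + (51 + D)/(194 + D) (u(k, D) = 3 + (D + 51)/(104 + (D + 90)) = 3 + (51 + D)/(104 + (90 + D)) = 3 + (51 + D)/(194 + D))
u(-34, 209) + J = (633 + 4*209)/(194 + 209) - 13106 = (633 + 836)/403 - 13106 = (1/403)*1469 - 13106 = 113/31 - 13106 = -406173/31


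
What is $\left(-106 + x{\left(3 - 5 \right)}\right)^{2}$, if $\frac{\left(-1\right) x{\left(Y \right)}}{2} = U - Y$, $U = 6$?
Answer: $14884$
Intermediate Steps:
$x{\left(Y \right)} = -12 + 2 Y$ ($x{\left(Y \right)} = - 2 \left(6 - Y\right) = -12 + 2 Y$)
$\left(-106 + x{\left(3 - 5 \right)}\right)^{2} = \left(-106 - \left(12 - 2 \left(3 - 5\right)\right)\right)^{2} = \left(-106 + \left(-12 + 2 \left(-2\right)\right)\right)^{2} = \left(-106 - 16\right)^{2} = \left(-122\right)^{2} = 14884$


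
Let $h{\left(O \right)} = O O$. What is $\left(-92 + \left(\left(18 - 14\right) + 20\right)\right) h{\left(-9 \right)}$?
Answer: $-5508$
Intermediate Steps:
$h{\left(O \right)} = O^{2}$
$\left(-92 + \left(\left(18 - 14\right) + 20\right)\right) h{\left(-9 \right)} = \left(-92 + \left(\left(18 - 14\right) + 20\right)\right) \left(-9\right)^{2} = \left(-92 + \left(4 + 20\right)\right) 81 = \left(-92 + 24\right) 81 = \left(-68\right) 81 = -5508$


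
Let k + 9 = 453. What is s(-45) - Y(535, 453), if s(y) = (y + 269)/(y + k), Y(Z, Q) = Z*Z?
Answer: -16314793/57 ≈ -2.8622e+5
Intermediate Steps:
k = 444 (k = -9 + 453 = 444)
Y(Z, Q) = Z**2
s(y) = (269 + y)/(444 + y) (s(y) = (y + 269)/(y + 444) = (269 + y)/(444 + y))
s(-45) - Y(535, 453) = (269 - 45)/(444 - 45) - 1*535**2 = 224/399 - 1*286225 = (1/399)*224 - 286225 = 32/57 - 286225 = -16314793/57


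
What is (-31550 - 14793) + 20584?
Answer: -25759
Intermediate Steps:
(-31550 - 14793) + 20584 = -46343 + 20584 = -25759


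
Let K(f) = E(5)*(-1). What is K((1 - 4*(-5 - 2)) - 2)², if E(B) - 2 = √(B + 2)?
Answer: (2 + √7)² ≈ 21.583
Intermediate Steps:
E(B) = 2 + √(2 + B) (E(B) = 2 + √(B + 2) = 2 + √(2 + B))
K(f) = -2 - √7 (K(f) = (2 + √(2 + 5))*(-1) = (2 + √7)*(-1) = -2 - √7)
K((1 - 4*(-5 - 2)) - 2)² = (-2 - √7)²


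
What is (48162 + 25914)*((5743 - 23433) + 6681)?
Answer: -815502684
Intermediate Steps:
(48162 + 25914)*((5743 - 23433) + 6681) = 74076*(-17690 + 6681) = 74076*(-11009) = -815502684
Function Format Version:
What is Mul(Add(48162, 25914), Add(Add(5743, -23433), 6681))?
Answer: -815502684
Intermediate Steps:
Mul(Add(48162, 25914), Add(Add(5743, -23433), 6681)) = Mul(74076, Add(-17690, 6681)) = Mul(74076, -11009) = -815502684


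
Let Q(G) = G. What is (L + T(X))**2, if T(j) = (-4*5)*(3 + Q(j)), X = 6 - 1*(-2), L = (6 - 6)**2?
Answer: 48400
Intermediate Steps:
L = 0 (L = 0**2 = 0)
X = 8 (X = 6 + 2 = 8)
T(j) = -60 - 20*j (T(j) = (-4*5)*(3 + j) = -20*(3 + j) = -60 - 20*j)
(L + T(X))**2 = (0 + (-60 - 20*8))**2 = (0 + (-60 - 160))**2 = (0 - 220)**2 = (-220)**2 = 48400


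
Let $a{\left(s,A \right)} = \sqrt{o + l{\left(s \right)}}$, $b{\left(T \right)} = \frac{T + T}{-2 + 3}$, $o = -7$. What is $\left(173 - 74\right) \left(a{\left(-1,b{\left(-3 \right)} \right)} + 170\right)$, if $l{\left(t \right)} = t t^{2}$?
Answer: $16830 + 198 i \sqrt{2} \approx 16830.0 + 280.01 i$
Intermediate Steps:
$l{\left(t \right)} = t^{3}$
$b{\left(T \right)} = 2 T$ ($b{\left(T \right)} = \frac{2 T}{1} = 2 T 1 = 2 T$)
$a{\left(s,A \right)} = \sqrt{-7 + s^{3}}$
$\left(173 - 74\right) \left(a{\left(-1,b{\left(-3 \right)} \right)} + 170\right) = \left(173 - 74\right) \left(\sqrt{-7 + \left(-1\right)^{3}} + 170\right) = 99 \left(\sqrt{-7 - 1} + 170\right) = 99 \left(\sqrt{-8} + 170\right) = 99 \left(2 i \sqrt{2} + 170\right) = 99 \left(170 + 2 i \sqrt{2}\right) = 16830 + 198 i \sqrt{2}$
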